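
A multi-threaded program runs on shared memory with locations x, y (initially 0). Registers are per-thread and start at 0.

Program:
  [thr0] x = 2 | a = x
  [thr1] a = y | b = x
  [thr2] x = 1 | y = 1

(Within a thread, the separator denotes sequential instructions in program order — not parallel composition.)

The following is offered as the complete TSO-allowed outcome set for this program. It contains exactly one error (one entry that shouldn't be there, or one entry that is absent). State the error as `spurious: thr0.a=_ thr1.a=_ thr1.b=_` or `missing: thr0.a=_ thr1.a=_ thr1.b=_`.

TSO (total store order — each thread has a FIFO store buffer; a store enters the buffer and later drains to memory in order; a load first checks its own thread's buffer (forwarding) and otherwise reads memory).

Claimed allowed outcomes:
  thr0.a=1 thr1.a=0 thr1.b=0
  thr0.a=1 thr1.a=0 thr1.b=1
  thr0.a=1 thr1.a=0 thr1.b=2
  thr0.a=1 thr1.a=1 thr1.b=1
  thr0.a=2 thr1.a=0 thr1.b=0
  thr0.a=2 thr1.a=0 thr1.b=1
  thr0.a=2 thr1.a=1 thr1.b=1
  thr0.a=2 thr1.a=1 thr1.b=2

missing: thr0.a=2 thr1.a=0 thr1.b=2

outcome vector order: (thr0.a,thr1.a,thr1.b)
under TSO → <1 0 0> <1 0 1> <1 0 2> <1 1 1> <2 0 0> <2 0 1> <2 0 2> <2 1 1> <2 1 2>
TSO∖claimed = {<2 0 2>}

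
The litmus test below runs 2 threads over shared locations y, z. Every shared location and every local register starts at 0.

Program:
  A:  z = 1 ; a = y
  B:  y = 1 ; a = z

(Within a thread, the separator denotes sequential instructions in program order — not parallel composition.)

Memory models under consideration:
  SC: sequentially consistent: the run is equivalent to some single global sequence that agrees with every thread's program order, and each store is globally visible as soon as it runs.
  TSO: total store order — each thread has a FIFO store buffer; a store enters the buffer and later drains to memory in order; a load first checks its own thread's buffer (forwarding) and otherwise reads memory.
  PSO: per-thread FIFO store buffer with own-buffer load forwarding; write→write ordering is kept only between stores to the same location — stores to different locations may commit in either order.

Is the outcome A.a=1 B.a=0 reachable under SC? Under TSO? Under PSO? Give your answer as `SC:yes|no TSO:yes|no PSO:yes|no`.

outcome vector order: (A.a,B.a)
[SC] allowed = {0/1, 1/0, 1/1}
[TSO] allowed = {0/0, 0/1, 1/0, 1/1}
[PSO] allowed = {0/0, 0/1, 1/0, 1/1}
target 1/0 ∈ {SC,TSO,PSO}

SC:yes TSO:yes PSO:yes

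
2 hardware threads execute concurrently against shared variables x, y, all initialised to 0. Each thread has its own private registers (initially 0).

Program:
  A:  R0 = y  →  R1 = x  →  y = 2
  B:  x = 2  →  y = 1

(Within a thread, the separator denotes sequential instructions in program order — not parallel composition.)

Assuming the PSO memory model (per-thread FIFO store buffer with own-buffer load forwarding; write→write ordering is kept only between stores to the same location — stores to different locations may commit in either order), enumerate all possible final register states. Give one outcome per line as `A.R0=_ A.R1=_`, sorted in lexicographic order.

outcome vector order: (A.R0,A.R1)
|PSO outcomes| = 4

A.R0=0 A.R1=0
A.R0=0 A.R1=2
A.R0=1 A.R1=0
A.R0=1 A.R1=2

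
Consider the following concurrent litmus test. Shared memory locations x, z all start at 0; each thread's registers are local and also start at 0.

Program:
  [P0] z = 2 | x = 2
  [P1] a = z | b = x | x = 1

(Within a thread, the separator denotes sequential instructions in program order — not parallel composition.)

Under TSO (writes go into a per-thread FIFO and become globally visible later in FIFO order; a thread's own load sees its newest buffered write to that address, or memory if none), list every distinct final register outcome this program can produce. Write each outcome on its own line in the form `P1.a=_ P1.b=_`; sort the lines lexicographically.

P1.a=0 P1.b=0
P1.a=0 P1.b=2
P1.a=2 P1.b=0
P1.a=2 P1.b=2

outcome vector order: (P1.a,P1.b)
|TSO outcomes| = 4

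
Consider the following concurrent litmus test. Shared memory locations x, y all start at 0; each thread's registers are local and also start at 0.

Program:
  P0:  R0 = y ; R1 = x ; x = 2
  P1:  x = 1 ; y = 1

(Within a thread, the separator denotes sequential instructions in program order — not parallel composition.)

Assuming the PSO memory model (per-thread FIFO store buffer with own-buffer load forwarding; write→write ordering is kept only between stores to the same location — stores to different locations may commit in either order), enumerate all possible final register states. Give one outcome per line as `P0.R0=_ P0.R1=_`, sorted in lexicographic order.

outcome vector order: (P0.R0,P0.R1)
|PSO outcomes| = 4

P0.R0=0 P0.R1=0
P0.R0=0 P0.R1=1
P0.R0=1 P0.R1=0
P0.R0=1 P0.R1=1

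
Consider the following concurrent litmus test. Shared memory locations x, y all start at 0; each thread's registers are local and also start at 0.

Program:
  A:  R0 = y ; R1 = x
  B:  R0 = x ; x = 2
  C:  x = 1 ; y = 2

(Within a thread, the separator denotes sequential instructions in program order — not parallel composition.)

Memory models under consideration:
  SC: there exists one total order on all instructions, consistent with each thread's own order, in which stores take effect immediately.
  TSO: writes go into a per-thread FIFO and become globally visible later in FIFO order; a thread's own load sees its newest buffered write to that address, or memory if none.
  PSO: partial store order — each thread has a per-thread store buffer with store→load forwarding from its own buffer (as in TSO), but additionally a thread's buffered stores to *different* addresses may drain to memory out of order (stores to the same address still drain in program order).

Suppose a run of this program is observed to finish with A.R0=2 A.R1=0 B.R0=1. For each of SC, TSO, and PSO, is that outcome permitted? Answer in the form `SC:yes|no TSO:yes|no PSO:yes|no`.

outcome vector order: (A.R0,A.R1,B.R0)
SC (10): 000, 001, 010, 011, 020, 021, 210, 211, 220, 221
TSO (10): 000, 001, 010, 011, 020, 021, 210, 211, 220, 221
PSO (12): 000, 001, 010, 011, 020, 021, 200, 201, 210, 211, 220, 221
target 201 ∈ {PSO}

SC:no TSO:no PSO:yes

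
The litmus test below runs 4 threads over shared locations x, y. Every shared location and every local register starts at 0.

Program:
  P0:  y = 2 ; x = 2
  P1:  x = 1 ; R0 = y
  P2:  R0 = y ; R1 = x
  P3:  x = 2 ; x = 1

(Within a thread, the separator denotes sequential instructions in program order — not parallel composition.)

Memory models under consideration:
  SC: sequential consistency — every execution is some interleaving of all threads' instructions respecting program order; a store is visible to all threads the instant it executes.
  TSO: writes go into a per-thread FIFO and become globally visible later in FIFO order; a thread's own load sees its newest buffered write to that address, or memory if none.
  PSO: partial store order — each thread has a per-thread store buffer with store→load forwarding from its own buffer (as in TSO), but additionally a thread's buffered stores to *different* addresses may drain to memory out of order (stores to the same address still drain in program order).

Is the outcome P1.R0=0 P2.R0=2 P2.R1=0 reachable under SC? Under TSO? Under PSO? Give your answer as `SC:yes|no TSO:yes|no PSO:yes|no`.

SC:no TSO:yes PSO:yes

outcome vector order: (P1.R0,P2.R0,P2.R1)
SC: 11 outcomes — {(0,0,0); (0,0,1); (0,0,2); (0,2,1); (0,2,2); (2,0,0); (2,0,1); (2,0,2); (2,2,0); (2,2,1); (2,2,2)}
TSO: 12 outcomes — {(0,0,0); (0,0,1); (0,0,2); (0,2,0); (0,2,1); (0,2,2); (2,0,0); (2,0,1); (2,0,2); (2,2,0); (2,2,1); (2,2,2)}
PSO: 12 outcomes — {(0,0,0); (0,0,1); (0,0,2); (0,2,0); (0,2,1); (0,2,2); (2,0,0); (2,0,1); (2,0,2); (2,2,0); (2,2,1); (2,2,2)}
target (0,2,0) ∈ {TSO,PSO}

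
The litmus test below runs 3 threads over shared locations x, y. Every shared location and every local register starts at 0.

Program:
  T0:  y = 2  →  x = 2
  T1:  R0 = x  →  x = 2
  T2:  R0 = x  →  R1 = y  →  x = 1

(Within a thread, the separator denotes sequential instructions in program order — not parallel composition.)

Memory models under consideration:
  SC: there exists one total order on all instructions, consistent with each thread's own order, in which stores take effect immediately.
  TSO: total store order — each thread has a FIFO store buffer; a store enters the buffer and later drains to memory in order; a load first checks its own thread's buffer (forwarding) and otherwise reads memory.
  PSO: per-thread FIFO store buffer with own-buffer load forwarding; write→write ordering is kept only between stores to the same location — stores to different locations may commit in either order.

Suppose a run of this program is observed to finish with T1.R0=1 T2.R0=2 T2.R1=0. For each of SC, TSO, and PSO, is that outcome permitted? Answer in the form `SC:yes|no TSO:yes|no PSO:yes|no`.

outcome vector order: (T1.R0,T2.R0,T2.R1)
under SC → <0 0 0>; <0 0 2>; <0 2 0>; <0 2 2>; <1 0 0>; <1 0 2>; <1 2 2>; <2 0 0>; <2 0 2>; <2 2 2>
under TSO → <0 0 0>; <0 0 2>; <0 2 0>; <0 2 2>; <1 0 0>; <1 0 2>; <1 2 2>; <2 0 0>; <2 0 2>; <2 2 2>
under PSO → <0 0 0>; <0 0 2>; <0 2 0>; <0 2 2>; <1 0 0>; <1 0 2>; <1 2 0>; <1 2 2>; <2 0 0>; <2 0 2>; <2 2 0>; <2 2 2>
target <1 2 0> ∈ {PSO}

SC:no TSO:no PSO:yes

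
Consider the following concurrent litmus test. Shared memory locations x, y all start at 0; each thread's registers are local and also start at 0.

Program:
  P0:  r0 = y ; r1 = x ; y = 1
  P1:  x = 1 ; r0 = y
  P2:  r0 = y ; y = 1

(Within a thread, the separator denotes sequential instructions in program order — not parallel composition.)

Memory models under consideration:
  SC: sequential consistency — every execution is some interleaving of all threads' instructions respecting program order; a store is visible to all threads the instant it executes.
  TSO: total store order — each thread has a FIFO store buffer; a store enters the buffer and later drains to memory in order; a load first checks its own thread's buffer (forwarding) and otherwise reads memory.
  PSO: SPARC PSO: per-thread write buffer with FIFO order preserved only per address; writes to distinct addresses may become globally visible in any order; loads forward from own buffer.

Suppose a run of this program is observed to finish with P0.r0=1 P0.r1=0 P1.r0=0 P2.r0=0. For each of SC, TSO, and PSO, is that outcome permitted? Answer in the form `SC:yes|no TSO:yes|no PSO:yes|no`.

outcome vector order: (P0.r0,P0.r1,P1.r0,P2.r0)
SC: 11 outcomes — {0000 0001 0010 0011 0100 0101 0110 0111 1010 1100 1110}
TSO: 12 outcomes — {0000 0001 0010 0011 0100 0101 0110 0111 1000 1010 1100 1110}
PSO: 12 outcomes — {0000 0001 0010 0011 0100 0101 0110 0111 1000 1010 1100 1110}
target 1000 ∈ {TSO,PSO}

SC:no TSO:yes PSO:yes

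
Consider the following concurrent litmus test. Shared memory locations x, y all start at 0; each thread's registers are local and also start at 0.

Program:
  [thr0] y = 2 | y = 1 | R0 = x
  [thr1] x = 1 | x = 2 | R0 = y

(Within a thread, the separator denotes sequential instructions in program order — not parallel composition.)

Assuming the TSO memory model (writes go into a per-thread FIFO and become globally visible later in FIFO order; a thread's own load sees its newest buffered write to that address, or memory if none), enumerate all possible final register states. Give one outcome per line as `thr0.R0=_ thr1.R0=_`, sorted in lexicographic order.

outcome vector order: (thr0.R0,thr1.R0)
|TSO outcomes| = 9

thr0.R0=0 thr1.R0=0
thr0.R0=0 thr1.R0=1
thr0.R0=0 thr1.R0=2
thr0.R0=1 thr1.R0=0
thr0.R0=1 thr1.R0=1
thr0.R0=1 thr1.R0=2
thr0.R0=2 thr1.R0=0
thr0.R0=2 thr1.R0=1
thr0.R0=2 thr1.R0=2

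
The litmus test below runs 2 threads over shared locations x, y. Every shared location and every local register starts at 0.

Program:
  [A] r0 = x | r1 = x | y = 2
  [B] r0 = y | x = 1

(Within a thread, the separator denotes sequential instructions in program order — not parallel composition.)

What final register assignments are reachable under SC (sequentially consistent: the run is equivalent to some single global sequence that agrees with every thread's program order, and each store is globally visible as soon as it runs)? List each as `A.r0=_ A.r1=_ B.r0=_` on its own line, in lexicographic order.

outcome vector order: (A.r0,A.r1,B.r0)
|SC outcomes| = 4

A.r0=0 A.r1=0 B.r0=0
A.r0=0 A.r1=0 B.r0=2
A.r0=0 A.r1=1 B.r0=0
A.r0=1 A.r1=1 B.r0=0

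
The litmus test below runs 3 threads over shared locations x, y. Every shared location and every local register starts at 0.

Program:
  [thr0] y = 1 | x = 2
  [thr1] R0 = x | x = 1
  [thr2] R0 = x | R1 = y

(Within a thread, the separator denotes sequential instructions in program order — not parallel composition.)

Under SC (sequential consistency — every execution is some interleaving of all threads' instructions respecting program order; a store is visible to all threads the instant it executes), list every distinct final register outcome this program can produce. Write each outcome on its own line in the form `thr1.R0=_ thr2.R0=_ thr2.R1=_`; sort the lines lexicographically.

thr1.R0=0 thr2.R0=0 thr2.R1=0
thr1.R0=0 thr2.R0=0 thr2.R1=1
thr1.R0=0 thr2.R0=1 thr2.R1=0
thr1.R0=0 thr2.R0=1 thr2.R1=1
thr1.R0=0 thr2.R0=2 thr2.R1=1
thr1.R0=2 thr2.R0=0 thr2.R1=0
thr1.R0=2 thr2.R0=0 thr2.R1=1
thr1.R0=2 thr2.R0=1 thr2.R1=1
thr1.R0=2 thr2.R0=2 thr2.R1=1

outcome vector order: (thr1.R0,thr2.R0,thr2.R1)
|SC outcomes| = 9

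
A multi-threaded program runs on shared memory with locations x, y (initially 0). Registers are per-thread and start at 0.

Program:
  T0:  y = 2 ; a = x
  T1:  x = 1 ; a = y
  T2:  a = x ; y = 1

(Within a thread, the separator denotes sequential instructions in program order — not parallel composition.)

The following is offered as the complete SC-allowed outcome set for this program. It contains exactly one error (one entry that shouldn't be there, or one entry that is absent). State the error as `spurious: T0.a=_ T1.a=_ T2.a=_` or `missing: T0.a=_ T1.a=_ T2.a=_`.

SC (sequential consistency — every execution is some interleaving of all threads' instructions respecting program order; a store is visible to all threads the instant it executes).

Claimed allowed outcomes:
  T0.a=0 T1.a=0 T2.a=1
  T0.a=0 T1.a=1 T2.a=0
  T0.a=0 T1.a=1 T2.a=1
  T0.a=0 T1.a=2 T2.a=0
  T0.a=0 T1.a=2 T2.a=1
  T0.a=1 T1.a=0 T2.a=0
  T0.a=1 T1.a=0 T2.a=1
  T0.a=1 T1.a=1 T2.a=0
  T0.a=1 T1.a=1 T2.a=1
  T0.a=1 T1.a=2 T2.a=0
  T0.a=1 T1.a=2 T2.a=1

spurious: T0.a=0 T1.a=0 T2.a=1

outcome vector order: (T0.a,T1.a,T2.a)
SC (10): (0,1,0), (0,1,1), (0,2,0), (0,2,1), (1,0,0), (1,0,1), (1,1,0), (1,1,1), (1,2,0), (1,2,1)
claimed∖SC = {(0,0,1)}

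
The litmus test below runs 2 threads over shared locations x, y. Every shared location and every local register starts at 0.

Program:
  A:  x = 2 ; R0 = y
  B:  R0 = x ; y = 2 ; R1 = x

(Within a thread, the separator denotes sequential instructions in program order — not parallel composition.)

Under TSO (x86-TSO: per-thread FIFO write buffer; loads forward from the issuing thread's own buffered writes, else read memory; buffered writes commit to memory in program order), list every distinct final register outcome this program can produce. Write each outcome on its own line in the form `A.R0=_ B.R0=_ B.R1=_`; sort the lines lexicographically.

A.R0=0 B.R0=0 B.R1=0
A.R0=0 B.R0=0 B.R1=2
A.R0=0 B.R0=2 B.R1=2
A.R0=2 B.R0=0 B.R1=0
A.R0=2 B.R0=0 B.R1=2
A.R0=2 B.R0=2 B.R1=2

outcome vector order: (A.R0,B.R0,B.R1)
|TSO outcomes| = 6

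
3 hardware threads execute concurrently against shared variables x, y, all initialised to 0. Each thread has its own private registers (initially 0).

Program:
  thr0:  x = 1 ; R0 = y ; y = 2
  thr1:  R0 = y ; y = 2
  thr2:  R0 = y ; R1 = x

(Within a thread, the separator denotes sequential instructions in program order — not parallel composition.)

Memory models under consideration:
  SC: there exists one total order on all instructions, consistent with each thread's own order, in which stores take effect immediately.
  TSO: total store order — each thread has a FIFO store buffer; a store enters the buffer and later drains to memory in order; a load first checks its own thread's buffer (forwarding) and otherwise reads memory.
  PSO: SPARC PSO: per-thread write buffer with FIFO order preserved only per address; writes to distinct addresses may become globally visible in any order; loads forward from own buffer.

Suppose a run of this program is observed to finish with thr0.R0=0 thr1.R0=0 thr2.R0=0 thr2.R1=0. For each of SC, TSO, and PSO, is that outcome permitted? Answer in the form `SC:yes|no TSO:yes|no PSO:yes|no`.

outcome vector order: (thr0.R0,thr1.R0,thr2.R0,thr2.R1)
SC: 10 outcomes — {(0,0,0,0), (0,0,0,1), (0,0,2,1), (0,2,0,0), (0,2,0,1), (0,2,2,1), (2,0,0,0), (2,0,0,1), (2,0,2,0), (2,0,2,1)}
TSO: 11 outcomes — {(0,0,0,0), (0,0,0,1), (0,0,2,0), (0,0,2,1), (0,2,0,0), (0,2,0,1), (0,2,2,1), (2,0,0,0), (2,0,0,1), (2,0,2,0), (2,0,2,1)}
PSO: 12 outcomes — {(0,0,0,0), (0,0,0,1), (0,0,2,0), (0,0,2,1), (0,2,0,0), (0,2,0,1), (0,2,2,0), (0,2,2,1), (2,0,0,0), (2,0,0,1), (2,0,2,0), (2,0,2,1)}
target (0,0,0,0) ∈ {SC,TSO,PSO}

SC:yes TSO:yes PSO:yes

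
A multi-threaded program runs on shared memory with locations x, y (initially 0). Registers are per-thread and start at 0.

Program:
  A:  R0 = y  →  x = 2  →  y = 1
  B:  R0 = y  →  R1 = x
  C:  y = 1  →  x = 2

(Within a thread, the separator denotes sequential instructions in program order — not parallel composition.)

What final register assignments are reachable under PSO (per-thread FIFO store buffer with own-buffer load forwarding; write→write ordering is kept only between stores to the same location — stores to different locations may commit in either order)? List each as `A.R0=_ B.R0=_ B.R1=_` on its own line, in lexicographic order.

A.R0=0 B.R0=0 B.R1=0
A.R0=0 B.R0=0 B.R1=2
A.R0=0 B.R0=1 B.R1=0
A.R0=0 B.R0=1 B.R1=2
A.R0=1 B.R0=0 B.R1=0
A.R0=1 B.R0=0 B.R1=2
A.R0=1 B.R0=1 B.R1=0
A.R0=1 B.R0=1 B.R1=2

outcome vector order: (A.R0,B.R0,B.R1)
|PSO outcomes| = 8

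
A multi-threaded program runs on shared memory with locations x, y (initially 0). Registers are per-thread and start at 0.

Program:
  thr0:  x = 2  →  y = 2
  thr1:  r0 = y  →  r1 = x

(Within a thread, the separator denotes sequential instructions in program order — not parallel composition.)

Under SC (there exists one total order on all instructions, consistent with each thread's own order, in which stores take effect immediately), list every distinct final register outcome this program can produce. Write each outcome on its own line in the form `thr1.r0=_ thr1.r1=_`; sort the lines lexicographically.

outcome vector order: (thr1.r0,thr1.r1)
|SC outcomes| = 3

thr1.r0=0 thr1.r1=0
thr1.r0=0 thr1.r1=2
thr1.r0=2 thr1.r1=2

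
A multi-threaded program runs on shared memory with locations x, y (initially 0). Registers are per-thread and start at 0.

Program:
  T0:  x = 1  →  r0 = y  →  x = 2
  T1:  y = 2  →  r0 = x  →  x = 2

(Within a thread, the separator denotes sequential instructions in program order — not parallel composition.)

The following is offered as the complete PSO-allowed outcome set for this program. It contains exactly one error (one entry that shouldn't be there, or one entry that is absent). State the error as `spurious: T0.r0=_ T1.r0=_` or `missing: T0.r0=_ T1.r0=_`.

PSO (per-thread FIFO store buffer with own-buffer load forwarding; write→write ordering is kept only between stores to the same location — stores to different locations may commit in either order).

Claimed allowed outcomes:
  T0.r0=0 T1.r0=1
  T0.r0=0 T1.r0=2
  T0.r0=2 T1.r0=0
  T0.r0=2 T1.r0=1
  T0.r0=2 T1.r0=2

missing: T0.r0=0 T1.r0=0

outcome vector order: (T0.r0,T1.r0)
PSO (6): 0/0, 0/1, 0/2, 2/0, 2/1, 2/2
PSO∖claimed = {0/0}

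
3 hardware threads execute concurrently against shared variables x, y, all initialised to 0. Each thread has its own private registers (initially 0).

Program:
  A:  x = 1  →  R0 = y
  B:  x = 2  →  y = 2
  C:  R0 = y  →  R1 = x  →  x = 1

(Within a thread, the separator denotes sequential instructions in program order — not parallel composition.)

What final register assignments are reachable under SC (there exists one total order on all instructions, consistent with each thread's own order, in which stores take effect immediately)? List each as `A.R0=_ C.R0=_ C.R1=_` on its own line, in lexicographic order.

A.R0=0 C.R0=0 C.R1=0
A.R0=0 C.R0=0 C.R1=1
A.R0=0 C.R0=0 C.R1=2
A.R0=0 C.R0=2 C.R1=1
A.R0=0 C.R0=2 C.R1=2
A.R0=2 C.R0=0 C.R1=0
A.R0=2 C.R0=0 C.R1=1
A.R0=2 C.R0=0 C.R1=2
A.R0=2 C.R0=2 C.R1=1
A.R0=2 C.R0=2 C.R1=2

outcome vector order: (A.R0,C.R0,C.R1)
|SC outcomes| = 10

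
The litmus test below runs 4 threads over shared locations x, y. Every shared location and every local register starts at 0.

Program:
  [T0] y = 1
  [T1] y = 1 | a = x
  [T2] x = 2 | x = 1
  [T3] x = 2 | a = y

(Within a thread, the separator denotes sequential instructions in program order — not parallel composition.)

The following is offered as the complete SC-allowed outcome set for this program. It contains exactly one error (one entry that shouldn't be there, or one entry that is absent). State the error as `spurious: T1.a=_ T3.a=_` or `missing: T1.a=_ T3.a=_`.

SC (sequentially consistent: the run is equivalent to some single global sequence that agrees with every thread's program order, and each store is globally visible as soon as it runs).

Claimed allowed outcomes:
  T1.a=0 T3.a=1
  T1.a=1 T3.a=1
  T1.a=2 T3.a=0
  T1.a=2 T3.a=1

outcome vector order: (T1.a,T3.a)
SC: 5 outcomes — {(0,1); (1,0); (1,1); (2,0); (2,1)}
SC∖claimed = {(1,0)}

missing: T1.a=1 T3.a=0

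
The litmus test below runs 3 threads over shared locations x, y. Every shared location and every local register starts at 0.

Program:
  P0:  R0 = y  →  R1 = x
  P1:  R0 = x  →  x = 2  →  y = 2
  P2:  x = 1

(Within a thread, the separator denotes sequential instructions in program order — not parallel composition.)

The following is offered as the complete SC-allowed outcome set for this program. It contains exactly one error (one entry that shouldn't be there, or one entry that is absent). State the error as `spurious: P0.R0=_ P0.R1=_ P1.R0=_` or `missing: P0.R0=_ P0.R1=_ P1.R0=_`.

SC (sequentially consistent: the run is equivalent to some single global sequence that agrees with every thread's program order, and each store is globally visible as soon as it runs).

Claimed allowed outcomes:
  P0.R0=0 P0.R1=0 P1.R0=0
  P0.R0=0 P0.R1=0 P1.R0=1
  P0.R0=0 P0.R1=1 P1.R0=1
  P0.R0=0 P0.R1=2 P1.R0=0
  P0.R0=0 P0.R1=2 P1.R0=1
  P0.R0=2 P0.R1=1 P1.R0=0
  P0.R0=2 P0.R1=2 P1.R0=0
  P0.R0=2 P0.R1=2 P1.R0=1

missing: P0.R0=0 P0.R1=1 P1.R0=0

outcome vector order: (P0.R0,P0.R1,P1.R0)
SC: 9 outcomes — {000; 001; 010; 011; 020; 021; 210; 220; 221}
SC∖claimed = {010}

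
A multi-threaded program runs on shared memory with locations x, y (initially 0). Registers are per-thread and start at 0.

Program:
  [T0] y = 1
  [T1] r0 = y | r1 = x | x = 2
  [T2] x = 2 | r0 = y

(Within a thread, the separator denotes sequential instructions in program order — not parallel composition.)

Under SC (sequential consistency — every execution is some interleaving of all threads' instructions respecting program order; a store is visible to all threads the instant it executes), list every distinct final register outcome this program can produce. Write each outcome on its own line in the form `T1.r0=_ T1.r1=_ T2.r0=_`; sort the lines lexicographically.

outcome vector order: (T1.r0,T1.r1,T2.r0)
|SC outcomes| = 7

T1.r0=0 T1.r1=0 T2.r0=0
T1.r0=0 T1.r1=0 T2.r0=1
T1.r0=0 T1.r1=2 T2.r0=0
T1.r0=0 T1.r1=2 T2.r0=1
T1.r0=1 T1.r1=0 T2.r0=1
T1.r0=1 T1.r1=2 T2.r0=0
T1.r0=1 T1.r1=2 T2.r0=1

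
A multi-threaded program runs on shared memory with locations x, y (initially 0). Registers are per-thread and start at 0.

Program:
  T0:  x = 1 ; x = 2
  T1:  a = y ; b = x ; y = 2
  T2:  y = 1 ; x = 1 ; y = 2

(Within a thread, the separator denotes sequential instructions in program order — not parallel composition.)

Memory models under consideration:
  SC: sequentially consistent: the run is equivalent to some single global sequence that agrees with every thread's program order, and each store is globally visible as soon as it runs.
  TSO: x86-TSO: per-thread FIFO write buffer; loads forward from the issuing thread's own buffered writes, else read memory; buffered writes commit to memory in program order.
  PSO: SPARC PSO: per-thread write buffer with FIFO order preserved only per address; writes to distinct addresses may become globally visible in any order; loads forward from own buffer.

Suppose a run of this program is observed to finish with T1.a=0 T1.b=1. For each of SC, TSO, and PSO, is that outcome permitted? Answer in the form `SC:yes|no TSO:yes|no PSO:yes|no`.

outcome vector order: (T1.a,T1.b)
SC: 8 outcomes — {0/0 0/1 0/2 1/0 1/1 1/2 2/1 2/2}
TSO: 8 outcomes — {0/0 0/1 0/2 1/0 1/1 1/2 2/1 2/2}
PSO: 9 outcomes — {0/0 0/1 0/2 1/0 1/1 1/2 2/0 2/1 2/2}
target 0/1 ∈ {SC,TSO,PSO}

SC:yes TSO:yes PSO:yes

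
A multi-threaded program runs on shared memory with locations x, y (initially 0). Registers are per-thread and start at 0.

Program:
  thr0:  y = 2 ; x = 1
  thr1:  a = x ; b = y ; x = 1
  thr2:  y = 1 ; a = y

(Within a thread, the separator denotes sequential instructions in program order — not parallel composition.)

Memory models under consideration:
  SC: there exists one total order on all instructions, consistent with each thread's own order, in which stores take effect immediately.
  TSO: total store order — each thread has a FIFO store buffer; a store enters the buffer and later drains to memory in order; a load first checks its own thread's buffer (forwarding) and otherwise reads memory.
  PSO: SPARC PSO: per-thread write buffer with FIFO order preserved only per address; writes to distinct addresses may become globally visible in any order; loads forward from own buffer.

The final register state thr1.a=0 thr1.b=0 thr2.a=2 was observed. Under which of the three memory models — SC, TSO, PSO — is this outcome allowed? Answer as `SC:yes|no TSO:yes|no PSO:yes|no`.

outcome vector order: (thr1.a,thr1.b,thr2.a)
[SC] allowed = {0/0/1; 0/0/2; 0/1/1; 0/1/2; 0/2/1; 0/2/2; 1/1/1; 1/2/1; 1/2/2}
[TSO] allowed = {0/0/1; 0/0/2; 0/1/1; 0/1/2; 0/2/1; 0/2/2; 1/1/1; 1/2/1; 1/2/2}
[PSO] allowed = {0/0/1; 0/0/2; 0/1/1; 0/1/2; 0/2/1; 0/2/2; 1/0/1; 1/0/2; 1/1/1; 1/1/2; 1/2/1; 1/2/2}
target 0/0/2 ∈ {SC,TSO,PSO}

SC:yes TSO:yes PSO:yes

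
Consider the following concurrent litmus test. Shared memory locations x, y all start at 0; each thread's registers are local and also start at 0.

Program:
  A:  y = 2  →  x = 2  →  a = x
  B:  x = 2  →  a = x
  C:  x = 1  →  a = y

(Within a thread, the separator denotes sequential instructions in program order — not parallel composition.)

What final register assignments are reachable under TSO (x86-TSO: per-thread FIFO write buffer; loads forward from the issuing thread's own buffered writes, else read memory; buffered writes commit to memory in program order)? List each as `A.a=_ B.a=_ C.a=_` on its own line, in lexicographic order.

A.a=1 B.a=1 C.a=0
A.a=1 B.a=1 C.a=2
A.a=1 B.a=2 C.a=0
A.a=1 B.a=2 C.a=2
A.a=2 B.a=1 C.a=0
A.a=2 B.a=1 C.a=2
A.a=2 B.a=2 C.a=0
A.a=2 B.a=2 C.a=2

outcome vector order: (A.a,B.a,C.a)
|TSO outcomes| = 8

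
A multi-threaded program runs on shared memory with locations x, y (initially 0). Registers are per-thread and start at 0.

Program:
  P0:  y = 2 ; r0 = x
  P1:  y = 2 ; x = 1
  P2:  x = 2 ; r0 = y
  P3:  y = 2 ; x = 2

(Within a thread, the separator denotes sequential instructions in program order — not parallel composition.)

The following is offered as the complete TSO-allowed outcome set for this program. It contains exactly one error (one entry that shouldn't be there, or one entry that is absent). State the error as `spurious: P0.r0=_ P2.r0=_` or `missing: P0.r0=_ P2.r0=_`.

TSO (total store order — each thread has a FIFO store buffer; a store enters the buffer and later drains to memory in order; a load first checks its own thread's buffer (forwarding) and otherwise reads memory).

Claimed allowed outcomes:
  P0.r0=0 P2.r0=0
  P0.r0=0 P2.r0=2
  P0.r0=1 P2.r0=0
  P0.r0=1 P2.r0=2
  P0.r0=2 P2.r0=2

missing: P0.r0=2 P2.r0=0

outcome vector order: (P0.r0,P2.r0)
[TSO] allowed = {00, 02, 10, 12, 20, 22}
TSO∖claimed = {20}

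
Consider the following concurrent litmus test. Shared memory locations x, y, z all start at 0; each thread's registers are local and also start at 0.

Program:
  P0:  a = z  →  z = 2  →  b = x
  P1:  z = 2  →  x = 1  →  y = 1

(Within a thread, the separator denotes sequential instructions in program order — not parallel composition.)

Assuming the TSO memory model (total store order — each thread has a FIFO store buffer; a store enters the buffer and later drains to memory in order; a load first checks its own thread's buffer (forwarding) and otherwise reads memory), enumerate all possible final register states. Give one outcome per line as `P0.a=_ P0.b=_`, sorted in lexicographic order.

outcome vector order: (P0.a,P0.b)
|TSO outcomes| = 4

P0.a=0 P0.b=0
P0.a=0 P0.b=1
P0.a=2 P0.b=0
P0.a=2 P0.b=1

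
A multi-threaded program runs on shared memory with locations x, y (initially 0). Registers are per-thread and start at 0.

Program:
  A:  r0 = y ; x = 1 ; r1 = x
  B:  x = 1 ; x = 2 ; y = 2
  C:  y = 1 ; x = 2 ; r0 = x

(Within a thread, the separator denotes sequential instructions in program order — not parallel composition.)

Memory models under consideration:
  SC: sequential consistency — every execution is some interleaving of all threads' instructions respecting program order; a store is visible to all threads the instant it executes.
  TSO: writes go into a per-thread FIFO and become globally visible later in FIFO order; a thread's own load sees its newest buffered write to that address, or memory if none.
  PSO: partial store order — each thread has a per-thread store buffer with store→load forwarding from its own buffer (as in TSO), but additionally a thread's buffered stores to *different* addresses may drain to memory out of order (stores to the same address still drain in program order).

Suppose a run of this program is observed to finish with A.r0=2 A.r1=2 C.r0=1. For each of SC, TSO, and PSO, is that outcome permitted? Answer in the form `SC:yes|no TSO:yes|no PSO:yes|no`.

outcome vector order: (A.r0,A.r1,C.r0)
SC: 11 outcomes — {(0,1,1), (0,1,2), (0,2,1), (0,2,2), (1,1,1), (1,1,2), (1,2,1), (1,2,2), (2,1,1), (2,1,2), (2,2,2)}
TSO: 11 outcomes — {(0,1,1), (0,1,2), (0,2,1), (0,2,2), (1,1,1), (1,1,2), (1,2,1), (1,2,2), (2,1,1), (2,1,2), (2,2,2)}
PSO: 12 outcomes — {(0,1,1), (0,1,2), (0,2,1), (0,2,2), (1,1,1), (1,1,2), (1,2,1), (1,2,2), (2,1,1), (2,1,2), (2,2,1), (2,2,2)}
target (2,2,1) ∈ {PSO}

SC:no TSO:no PSO:yes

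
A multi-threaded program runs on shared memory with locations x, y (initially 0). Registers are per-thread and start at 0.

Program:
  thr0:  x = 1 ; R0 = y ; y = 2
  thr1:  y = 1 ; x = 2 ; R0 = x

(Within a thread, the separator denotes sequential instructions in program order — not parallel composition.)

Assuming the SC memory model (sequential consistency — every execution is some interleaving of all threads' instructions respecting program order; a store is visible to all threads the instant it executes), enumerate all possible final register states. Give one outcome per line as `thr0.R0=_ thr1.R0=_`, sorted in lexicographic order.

thr0.R0=0 thr1.R0=2
thr0.R0=1 thr1.R0=1
thr0.R0=1 thr1.R0=2

outcome vector order: (thr0.R0,thr1.R0)
|SC outcomes| = 3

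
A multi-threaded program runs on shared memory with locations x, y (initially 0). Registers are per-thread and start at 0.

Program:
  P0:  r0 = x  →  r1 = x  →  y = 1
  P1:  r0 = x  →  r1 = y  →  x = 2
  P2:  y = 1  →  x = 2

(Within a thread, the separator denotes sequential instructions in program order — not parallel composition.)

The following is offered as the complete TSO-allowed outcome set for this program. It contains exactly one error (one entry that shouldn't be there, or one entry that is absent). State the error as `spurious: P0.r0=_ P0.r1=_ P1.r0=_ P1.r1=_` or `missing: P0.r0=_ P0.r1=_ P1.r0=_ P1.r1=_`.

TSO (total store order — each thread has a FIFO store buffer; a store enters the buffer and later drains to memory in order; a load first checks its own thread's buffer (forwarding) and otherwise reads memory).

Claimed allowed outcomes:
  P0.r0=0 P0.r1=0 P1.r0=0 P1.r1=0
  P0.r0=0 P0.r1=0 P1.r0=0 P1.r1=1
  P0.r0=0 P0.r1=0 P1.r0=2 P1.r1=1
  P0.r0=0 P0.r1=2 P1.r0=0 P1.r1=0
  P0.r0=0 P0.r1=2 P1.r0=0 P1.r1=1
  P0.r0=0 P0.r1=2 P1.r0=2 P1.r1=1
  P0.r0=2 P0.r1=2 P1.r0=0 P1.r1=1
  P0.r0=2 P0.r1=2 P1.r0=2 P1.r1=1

outcome vector order: (P0.r0,P0.r1,P1.r0,P1.r1)
under TSO → <0 0 0 0>, <0 0 0 1>, <0 0 2 1>, <0 2 0 0>, <0 2 0 1>, <0 2 2 1>, <2 2 0 0>, <2 2 0 1>, <2 2 2 1>
TSO∖claimed = {<2 2 0 0>}

missing: P0.r0=2 P0.r1=2 P1.r0=0 P1.r1=0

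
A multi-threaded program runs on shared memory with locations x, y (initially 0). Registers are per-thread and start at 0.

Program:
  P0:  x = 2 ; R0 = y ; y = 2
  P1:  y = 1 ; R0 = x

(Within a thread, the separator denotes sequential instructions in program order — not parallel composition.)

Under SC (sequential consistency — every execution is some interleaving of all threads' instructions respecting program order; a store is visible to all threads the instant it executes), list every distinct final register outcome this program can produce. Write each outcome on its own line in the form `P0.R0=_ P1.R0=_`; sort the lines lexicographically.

P0.R0=0 P1.R0=2
P0.R0=1 P1.R0=0
P0.R0=1 P1.R0=2

outcome vector order: (P0.R0,P1.R0)
|SC outcomes| = 3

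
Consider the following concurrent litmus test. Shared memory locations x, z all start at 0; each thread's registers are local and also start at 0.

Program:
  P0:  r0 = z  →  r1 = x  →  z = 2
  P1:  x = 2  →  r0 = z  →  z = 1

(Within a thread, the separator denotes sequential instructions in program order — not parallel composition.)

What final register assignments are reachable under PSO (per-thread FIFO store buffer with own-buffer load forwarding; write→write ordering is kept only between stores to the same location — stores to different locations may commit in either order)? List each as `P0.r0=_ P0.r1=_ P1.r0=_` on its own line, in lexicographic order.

outcome vector order: (P0.r0,P0.r1,P1.r0)
|PSO outcomes| = 6

P0.r0=0 P0.r1=0 P1.r0=0
P0.r0=0 P0.r1=0 P1.r0=2
P0.r0=0 P0.r1=2 P1.r0=0
P0.r0=0 P0.r1=2 P1.r0=2
P0.r0=1 P0.r1=0 P1.r0=0
P0.r0=1 P0.r1=2 P1.r0=0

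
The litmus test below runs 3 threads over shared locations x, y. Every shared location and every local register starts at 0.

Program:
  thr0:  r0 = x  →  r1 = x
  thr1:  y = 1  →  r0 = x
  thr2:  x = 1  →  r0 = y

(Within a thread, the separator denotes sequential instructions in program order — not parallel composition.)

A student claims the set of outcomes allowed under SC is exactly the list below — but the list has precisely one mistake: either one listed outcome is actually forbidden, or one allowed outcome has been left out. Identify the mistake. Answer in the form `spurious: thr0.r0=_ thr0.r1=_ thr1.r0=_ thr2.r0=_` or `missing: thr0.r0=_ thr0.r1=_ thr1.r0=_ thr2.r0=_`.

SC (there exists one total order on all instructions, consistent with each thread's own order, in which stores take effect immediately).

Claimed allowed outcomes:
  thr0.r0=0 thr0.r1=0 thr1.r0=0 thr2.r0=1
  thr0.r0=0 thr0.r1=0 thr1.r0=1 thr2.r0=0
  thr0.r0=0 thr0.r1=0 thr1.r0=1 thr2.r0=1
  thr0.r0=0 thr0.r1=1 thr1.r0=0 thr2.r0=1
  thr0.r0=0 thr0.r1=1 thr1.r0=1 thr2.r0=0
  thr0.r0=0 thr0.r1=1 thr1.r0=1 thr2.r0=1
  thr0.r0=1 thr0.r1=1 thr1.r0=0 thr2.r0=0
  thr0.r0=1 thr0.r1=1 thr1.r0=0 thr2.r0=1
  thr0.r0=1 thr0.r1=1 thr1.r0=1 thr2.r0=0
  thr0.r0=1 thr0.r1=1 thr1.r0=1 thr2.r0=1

outcome vector order: (thr0.r0,thr0.r1,thr1.r0,thr2.r0)
under SC → 0/0/0/1, 0/0/1/0, 0/0/1/1, 0/1/0/1, 0/1/1/0, 0/1/1/1, 1/1/0/1, 1/1/1/0, 1/1/1/1
claimed∖SC = {1/1/0/0}

spurious: thr0.r0=1 thr0.r1=1 thr1.r0=0 thr2.r0=0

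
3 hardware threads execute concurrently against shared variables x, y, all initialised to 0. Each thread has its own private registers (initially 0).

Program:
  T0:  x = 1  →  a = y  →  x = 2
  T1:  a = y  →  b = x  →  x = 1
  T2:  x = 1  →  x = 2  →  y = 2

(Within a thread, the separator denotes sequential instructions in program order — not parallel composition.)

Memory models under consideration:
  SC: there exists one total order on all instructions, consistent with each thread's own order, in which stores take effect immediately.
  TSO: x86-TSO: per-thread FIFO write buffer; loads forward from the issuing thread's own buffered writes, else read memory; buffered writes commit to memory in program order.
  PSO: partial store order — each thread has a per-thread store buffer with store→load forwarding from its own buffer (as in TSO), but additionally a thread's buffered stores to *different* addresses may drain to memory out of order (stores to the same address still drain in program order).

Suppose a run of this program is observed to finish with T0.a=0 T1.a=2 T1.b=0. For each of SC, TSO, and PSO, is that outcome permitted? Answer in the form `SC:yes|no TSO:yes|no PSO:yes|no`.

SC:no TSO:no PSO:yes

outcome vector order: (T0.a,T1.a,T1.b)
SC: 10 outcomes — {<0 0 0>; <0 0 1>; <0 0 2>; <0 2 1>; <0 2 2>; <2 0 0>; <2 0 1>; <2 0 2>; <2 2 1>; <2 2 2>}
TSO: 10 outcomes — {<0 0 0>; <0 0 1>; <0 0 2>; <0 2 1>; <0 2 2>; <2 0 0>; <2 0 1>; <2 0 2>; <2 2 1>; <2 2 2>}
PSO: 12 outcomes — {<0 0 0>; <0 0 1>; <0 0 2>; <0 2 0>; <0 2 1>; <0 2 2>; <2 0 0>; <2 0 1>; <2 0 2>; <2 2 0>; <2 2 1>; <2 2 2>}
target <0 2 0> ∈ {PSO}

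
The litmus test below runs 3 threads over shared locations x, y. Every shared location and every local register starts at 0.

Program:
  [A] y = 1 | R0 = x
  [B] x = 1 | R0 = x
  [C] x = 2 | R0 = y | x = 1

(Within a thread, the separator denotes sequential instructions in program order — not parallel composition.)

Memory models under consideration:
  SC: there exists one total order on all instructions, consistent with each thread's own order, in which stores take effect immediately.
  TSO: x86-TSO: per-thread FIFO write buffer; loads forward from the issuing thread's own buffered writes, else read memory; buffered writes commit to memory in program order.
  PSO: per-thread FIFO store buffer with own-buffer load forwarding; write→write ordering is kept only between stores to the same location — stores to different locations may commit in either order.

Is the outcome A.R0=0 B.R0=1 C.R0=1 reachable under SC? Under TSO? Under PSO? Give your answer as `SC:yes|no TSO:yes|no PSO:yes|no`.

outcome vector order: (A.R0,B.R0,C.R0)
SC (10): (0,1,1); (0,2,1); (1,1,0); (1,1,1); (1,2,0); (1,2,1); (2,1,0); (2,1,1); (2,2,0); (2,2,1)
TSO (12): (0,1,0); (0,1,1); (0,2,0); (0,2,1); (1,1,0); (1,1,1); (1,2,0); (1,2,1); (2,1,0); (2,1,1); (2,2,0); (2,2,1)
PSO (12): (0,1,0); (0,1,1); (0,2,0); (0,2,1); (1,1,0); (1,1,1); (1,2,0); (1,2,1); (2,1,0); (2,1,1); (2,2,0); (2,2,1)
target (0,1,1) ∈ {SC,TSO,PSO}

SC:yes TSO:yes PSO:yes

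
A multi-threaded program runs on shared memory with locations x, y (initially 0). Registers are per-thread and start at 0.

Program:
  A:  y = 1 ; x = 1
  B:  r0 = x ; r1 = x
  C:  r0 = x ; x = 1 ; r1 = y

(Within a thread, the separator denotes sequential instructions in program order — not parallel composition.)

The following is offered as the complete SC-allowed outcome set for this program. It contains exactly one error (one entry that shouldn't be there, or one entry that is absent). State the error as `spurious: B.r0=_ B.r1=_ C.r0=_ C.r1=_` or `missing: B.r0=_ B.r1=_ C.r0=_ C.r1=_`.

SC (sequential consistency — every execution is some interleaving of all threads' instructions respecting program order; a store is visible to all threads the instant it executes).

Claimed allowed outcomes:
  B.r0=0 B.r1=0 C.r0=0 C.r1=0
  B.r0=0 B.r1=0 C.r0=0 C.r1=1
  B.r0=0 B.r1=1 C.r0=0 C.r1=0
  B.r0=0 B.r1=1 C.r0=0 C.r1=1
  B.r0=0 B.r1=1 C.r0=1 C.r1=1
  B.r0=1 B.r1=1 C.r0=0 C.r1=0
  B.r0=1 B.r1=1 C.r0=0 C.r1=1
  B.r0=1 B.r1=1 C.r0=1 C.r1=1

missing: B.r0=0 B.r1=0 C.r0=1 C.r1=1

outcome vector order: (B.r0,B.r1,C.r0,C.r1)
under SC → (0,0,0,0) (0,0,0,1) (0,0,1,1) (0,1,0,0) (0,1,0,1) (0,1,1,1) (1,1,0,0) (1,1,0,1) (1,1,1,1)
SC∖claimed = {(0,0,1,1)}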